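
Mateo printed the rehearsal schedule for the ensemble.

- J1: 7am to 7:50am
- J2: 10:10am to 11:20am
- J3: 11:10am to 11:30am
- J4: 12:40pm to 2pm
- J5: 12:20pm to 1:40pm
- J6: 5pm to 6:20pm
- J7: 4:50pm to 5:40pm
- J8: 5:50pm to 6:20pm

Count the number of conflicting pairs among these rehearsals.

4

Sorted by start: J1, J2, J3, J5, J4, J7, J6, J8.
J2 starts after J1 ends, so nothing later overlaps J1 either.
J3 starts before J2 ends → J2 and J3 overlap.
J5 starts after J2 ends, so nothing later overlaps J2 either.
J5 starts after J3 ends, so nothing later overlaps J3 either.
J4 starts before J5 ends → J5 and J4 overlap.
J7 starts after J5 ends, so nothing later overlaps J5 either.
J7 starts after J4 ends, so nothing later overlaps J4 either.
J6 starts before J7 ends → J7 and J6 overlap.
J8 starts after J7 ends.
J8 starts before J6 ends → J6 and J8 overlap.
Overlapping pairs: J2 & J3, J4 & J5, J6 & J7, J6 & J8 — 4 in total.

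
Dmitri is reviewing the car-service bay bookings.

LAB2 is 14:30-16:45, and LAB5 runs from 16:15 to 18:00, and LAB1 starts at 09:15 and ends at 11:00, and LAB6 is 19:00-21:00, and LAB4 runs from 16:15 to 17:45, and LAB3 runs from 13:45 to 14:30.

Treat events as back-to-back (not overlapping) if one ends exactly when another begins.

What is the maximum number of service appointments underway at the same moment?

Walk through starts and ends in time order (an end at T is processed before a start at T):
09:15 start LAB1 → 1
11:00 end LAB1 → 0
13:45 start LAB3 → 1
14:30 end LAB3 → 0
14:30 start LAB2 → 1
16:15 start LAB4 → 2
16:15 start LAB5 → 3
16:45 end LAB2 → 2
17:45 end LAB4 → 1
18:00 end LAB5 → 0
19:00 start LAB6 → 1
21:00 end LAB6 → 0
Peak is 3, at 16:15 (LAB2, LAB4, LAB5).

3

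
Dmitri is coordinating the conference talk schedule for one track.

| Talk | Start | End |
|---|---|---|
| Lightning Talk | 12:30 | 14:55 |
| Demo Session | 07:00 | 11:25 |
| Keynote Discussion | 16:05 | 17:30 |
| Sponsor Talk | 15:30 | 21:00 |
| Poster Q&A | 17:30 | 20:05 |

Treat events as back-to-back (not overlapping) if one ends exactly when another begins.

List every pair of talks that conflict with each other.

Two intervals overlap when each starts before the other ends.
Sorted by start: Demo Session, Lightning Talk, Sponsor Talk, Keynote Discussion, Poster Q&A.
Lightning Talk starts after Demo Session ends, so nothing later overlaps Demo Session either.
Sponsor Talk starts after Lightning Talk ends, so nothing later overlaps Lightning Talk either.
Keynote Discussion starts before Sponsor Talk ends → Sponsor Talk and Keynote Discussion overlap.
Poster Q&A starts before Sponsor Talk ends → Sponsor Talk and Poster Q&A overlap.
Poster Q&A starts exactly when Keynote Discussion ends (back-to-back, no overlap).

Keynote Discussion & Sponsor Talk, Poster Q&A & Sponsor Talk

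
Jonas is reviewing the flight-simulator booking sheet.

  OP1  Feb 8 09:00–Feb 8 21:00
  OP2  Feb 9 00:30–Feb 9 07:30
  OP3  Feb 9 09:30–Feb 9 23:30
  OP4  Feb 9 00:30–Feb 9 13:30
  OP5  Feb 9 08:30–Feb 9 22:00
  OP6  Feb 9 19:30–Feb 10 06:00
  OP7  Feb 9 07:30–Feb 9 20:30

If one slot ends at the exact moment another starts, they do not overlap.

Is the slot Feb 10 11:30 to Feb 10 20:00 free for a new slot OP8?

Yes — the slot is free

OP1: ends Feb 8 21:00 at or before OP8 starts Feb 10 11:30 → clear.
OP2: ends Feb 9 07:30 at or before OP8 starts Feb 10 11:30 → clear.
OP4: ends Feb 9 13:30 at or before OP8 starts Feb 10 11:30 → clear.
OP7: ends Feb 9 20:30 at or before OP8 starts Feb 10 11:30 → clear.
OP5: ends Feb 9 22:00 at or before OP8 starts Feb 10 11:30 → clear.
OP3: ends Feb 9 23:30 at or before OP8 starts Feb 10 11:30 → clear.
OP6: ends Feb 10 06:00 at or before OP8 starts Feb 10 11:30 → clear.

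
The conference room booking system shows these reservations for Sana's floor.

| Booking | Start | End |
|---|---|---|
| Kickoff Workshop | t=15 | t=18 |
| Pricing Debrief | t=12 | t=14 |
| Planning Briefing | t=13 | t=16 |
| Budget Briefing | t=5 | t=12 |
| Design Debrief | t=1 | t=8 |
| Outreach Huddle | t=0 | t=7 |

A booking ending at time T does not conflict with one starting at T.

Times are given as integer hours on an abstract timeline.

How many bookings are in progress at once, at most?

3

Sweep the timeline, counting +1 at each start and −1 at each end (ends before starts at a tie):
t=0 start Outreach Huddle → 1
t=1 start Design Debrief → 2
t=5 start Budget Briefing → 3
t=7 end Outreach Huddle → 2
t=8 end Design Debrief → 1
t=12 end Budget Briefing → 0
t=12 start Pricing Debrief → 1
t=13 start Planning Briefing → 2
t=14 end Pricing Debrief → 1
t=15 start Kickoff Workshop → 2
t=16 end Planning Briefing → 1
t=18 end Kickoff Workshop → 0
Peak is 3, at t=5 (Budget Briefing, Design Debrief, Outreach Huddle).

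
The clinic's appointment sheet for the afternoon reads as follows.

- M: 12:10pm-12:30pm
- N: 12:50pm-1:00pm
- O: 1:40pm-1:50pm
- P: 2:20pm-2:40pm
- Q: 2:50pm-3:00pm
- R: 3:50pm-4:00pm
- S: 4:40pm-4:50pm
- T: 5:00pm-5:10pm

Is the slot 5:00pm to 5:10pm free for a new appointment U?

No — it overlaps T

M: ends 12:30pm at or before U starts 5:00pm → clear.
N: ends 1:00pm at or before U starts 5:00pm → clear.
O: ends 1:50pm at or before U starts 5:00pm → clear.
P: ends 2:40pm at or before U starts 5:00pm → clear.
Q: ends 3:00pm at or before U starts 5:00pm → clear.
R: ends 4:00pm at or before U starts 5:00pm → clear.
S: ends 4:50pm at or before U starts 5:00pm → clear.
T: starts 5:00pm before U ends 5:10pm, and ends 5:10pm after U starts 5:00pm → overlap.
U overlaps T.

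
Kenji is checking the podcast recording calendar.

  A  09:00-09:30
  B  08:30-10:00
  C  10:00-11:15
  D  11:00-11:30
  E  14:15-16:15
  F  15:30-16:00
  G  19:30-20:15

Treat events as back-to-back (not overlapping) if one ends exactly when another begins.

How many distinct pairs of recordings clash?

Sorted by start: B, A, C, D, E, F, G.
A starts before B ends → B and A overlap.
C starts exactly when B ends (back-to-back, no overlap) — done with B.
C starts after A ends — done with A.
D starts before C ends → C and D overlap.
E starts after C ends — done with C.
E starts after D ends — done with D.
F starts before E ends → E and F overlap.
G starts after E ends.
G starts after F ends.
Overlapping pairs: A & B, C & D, E & F — 3 in total.

3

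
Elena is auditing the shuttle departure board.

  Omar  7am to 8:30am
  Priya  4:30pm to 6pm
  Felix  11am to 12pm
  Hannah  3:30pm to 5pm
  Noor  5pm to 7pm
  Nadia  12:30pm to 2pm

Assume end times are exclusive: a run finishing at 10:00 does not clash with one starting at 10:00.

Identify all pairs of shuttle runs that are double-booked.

Sorted by start: Omar, Felix, Nadia, Hannah, Priya, Noor.
Felix starts after Omar ends, so Omar has no further overlaps.
Nadia starts after Felix ends, so Felix has no further overlaps.
Hannah starts after Nadia ends, so Nadia has no further overlaps.
Priya starts before Hannah ends → Hannah and Priya overlap.
Noor starts exactly when Hannah ends (back-to-back, no overlap).
Noor starts before Priya ends → Priya and Noor overlap.

Hannah & Priya, Noor & Priya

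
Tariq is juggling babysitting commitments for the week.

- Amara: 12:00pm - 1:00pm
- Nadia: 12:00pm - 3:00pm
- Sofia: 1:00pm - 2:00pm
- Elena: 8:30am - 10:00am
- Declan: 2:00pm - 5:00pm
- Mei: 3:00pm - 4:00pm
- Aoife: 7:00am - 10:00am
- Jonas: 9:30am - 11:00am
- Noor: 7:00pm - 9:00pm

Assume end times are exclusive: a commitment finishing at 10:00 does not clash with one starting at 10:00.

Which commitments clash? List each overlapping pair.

Amara & Nadia, Aoife & Elena, Aoife & Jonas, Declan & Mei, Declan & Nadia, Elena & Jonas, Nadia & Sofia

Sorted by start: Aoife, Elena, Jonas, Amara, Nadia, Sofia, Declan, Mei, Noor.
Elena starts before Aoife ends → Aoife and Elena overlap.
Jonas starts before Aoife ends → Aoife and Jonas overlap.
Amara starts after Aoife ends, so Aoife has no further overlaps.
Jonas starts before Elena ends → Elena and Jonas overlap.
Amara starts after Elena ends, so Elena has no further overlaps.
Amara starts after Jonas ends, so Jonas has no further overlaps.
Nadia starts before Amara ends → Amara and Nadia overlap.
Sofia starts exactly when Amara ends (back-to-back, no overlap), so Amara has no further overlaps.
Sofia starts before Nadia ends → Nadia and Sofia overlap.
Declan starts before Nadia ends → Nadia and Declan overlap.
Mei starts exactly when Nadia ends (back-to-back, no overlap), so Nadia has no further overlaps.
Declan starts exactly when Sofia ends (back-to-back, no overlap), so Sofia has no further overlaps.
Mei starts before Declan ends → Declan and Mei overlap.
Noor starts after Declan ends.
Noor starts after Mei ends.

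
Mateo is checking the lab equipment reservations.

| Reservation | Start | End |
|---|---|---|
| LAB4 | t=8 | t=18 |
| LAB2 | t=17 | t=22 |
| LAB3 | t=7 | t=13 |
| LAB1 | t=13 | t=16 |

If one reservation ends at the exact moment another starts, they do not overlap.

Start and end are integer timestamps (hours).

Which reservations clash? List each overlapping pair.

LAB1 & LAB4, LAB2 & LAB4, LAB3 & LAB4

Sorted by start: LAB3, LAB4, LAB1, LAB2.
LAB4 starts before LAB3 ends → LAB3 and LAB4 overlap.
LAB1 starts exactly when LAB3 ends (back-to-back, no overlap), so LAB3 has no further overlaps.
LAB1 starts before LAB4 ends → LAB4 and LAB1 overlap.
LAB2 starts before LAB4 ends → LAB4 and LAB2 overlap.
LAB2 starts after LAB1 ends.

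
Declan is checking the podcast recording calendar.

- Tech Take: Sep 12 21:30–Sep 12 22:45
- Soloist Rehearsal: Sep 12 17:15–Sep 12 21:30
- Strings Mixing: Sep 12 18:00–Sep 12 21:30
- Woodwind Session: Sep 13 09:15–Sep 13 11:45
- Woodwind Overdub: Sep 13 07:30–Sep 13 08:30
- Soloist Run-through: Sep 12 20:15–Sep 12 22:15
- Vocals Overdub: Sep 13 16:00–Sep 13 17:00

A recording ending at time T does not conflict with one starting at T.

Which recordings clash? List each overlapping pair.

Soloist Rehearsal & Soloist Run-through, Soloist Rehearsal & Strings Mixing, Soloist Run-through & Strings Mixing, Soloist Run-through & Tech Take

Sorted by start: Soloist Rehearsal, Strings Mixing, Soloist Run-through, Tech Take, Woodwind Overdub, Woodwind Session, Vocals Overdub.
Strings Mixing starts before Soloist Rehearsal ends → Soloist Rehearsal and Strings Mixing overlap.
Soloist Run-through starts before Soloist Rehearsal ends → Soloist Rehearsal and Soloist Run-through overlap.
Tech Take starts exactly when Soloist Rehearsal ends (back-to-back, no overlap), so Soloist Rehearsal has no further overlaps.
Soloist Run-through starts before Strings Mixing ends → Strings Mixing and Soloist Run-through overlap.
Tech Take starts exactly when Strings Mixing ends (back-to-back, no overlap), so Strings Mixing has no further overlaps.
Tech Take starts before Soloist Run-through ends → Soloist Run-through and Tech Take overlap.
Woodwind Overdub starts after Soloist Run-through ends, so Soloist Run-through has no further overlaps.
Woodwind Overdub starts after Tech Take ends, so Tech Take has no further overlaps.
Woodwind Session starts after Woodwind Overdub ends, so Woodwind Overdub has no further overlaps.
Vocals Overdub starts after Woodwind Session ends.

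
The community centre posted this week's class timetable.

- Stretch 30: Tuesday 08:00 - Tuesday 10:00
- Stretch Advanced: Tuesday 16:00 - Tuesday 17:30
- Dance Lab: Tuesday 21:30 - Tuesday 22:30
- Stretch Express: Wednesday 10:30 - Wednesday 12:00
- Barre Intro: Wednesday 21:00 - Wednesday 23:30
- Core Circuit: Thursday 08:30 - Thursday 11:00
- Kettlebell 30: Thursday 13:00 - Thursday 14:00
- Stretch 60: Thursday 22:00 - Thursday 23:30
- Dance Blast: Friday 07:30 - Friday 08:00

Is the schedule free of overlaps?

Yes

Sorted by start: Stretch 30, Stretch Advanced, Dance Lab, Stretch Express, Barre Intro, Core Circuit, Kettlebell 30, Stretch 60, Dance Blast.
Stretch Advanced starts after Stretch 30 ends, so Stretch 30 has no further overlaps.
Dance Lab starts after Stretch Advanced ends, so Stretch Advanced has no further overlaps.
Stretch Express starts after Dance Lab ends, so Dance Lab has no further overlaps.
Barre Intro starts after Stretch Express ends, so Stretch Express has no further overlaps.
Core Circuit starts after Barre Intro ends, so Barre Intro has no further overlaps.
Kettlebell 30 starts after Core Circuit ends, so Core Circuit has no further overlaps.
Stretch 60 starts after Kettlebell 30 ends, so Kettlebell 30 has no further overlaps.
Dance Blast starts after Stretch 60 ends.
Every pair is clear; the schedule has no overlaps.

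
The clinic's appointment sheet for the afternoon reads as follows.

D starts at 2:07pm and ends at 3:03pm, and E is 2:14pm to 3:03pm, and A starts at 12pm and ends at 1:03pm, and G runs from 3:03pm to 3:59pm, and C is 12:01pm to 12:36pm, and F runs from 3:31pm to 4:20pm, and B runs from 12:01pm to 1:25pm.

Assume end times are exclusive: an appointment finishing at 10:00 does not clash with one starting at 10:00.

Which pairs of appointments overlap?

Sorted by start: A, B, C, D, E, G, F.
B starts before A ends → A and B overlap.
C starts before A ends → A and C overlap.
D starts after A ends — done with A.
C starts before B ends → B and C overlap.
D starts after B ends — done with B.
D starts after C ends — done with C.
E starts before D ends → D and E overlap.
G starts exactly when D ends (back-to-back, no overlap) — done with D.
G starts exactly when E ends (back-to-back, no overlap) — done with E.
F starts before G ends → G and F overlap.

A & B, A & C, B & C, D & E, F & G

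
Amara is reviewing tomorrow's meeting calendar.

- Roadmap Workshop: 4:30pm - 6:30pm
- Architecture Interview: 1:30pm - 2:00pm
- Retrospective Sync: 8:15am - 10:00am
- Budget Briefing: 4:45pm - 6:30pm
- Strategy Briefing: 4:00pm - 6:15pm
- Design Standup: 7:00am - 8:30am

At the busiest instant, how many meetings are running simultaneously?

Sweep the timeline, counting +1 at each start and −1 at each end (ends before starts at a tie):
7:00am start Design Standup → 1
8:15am start Retrospective Sync → 2
8:30am end Design Standup → 1
10:00am end Retrospective Sync → 0
1:30pm start Architecture Interview → 1
2:00pm end Architecture Interview → 0
4:00pm start Strategy Briefing → 1
4:30pm start Roadmap Workshop → 2
4:45pm start Budget Briefing → 3
6:15pm end Strategy Briefing → 2
6:30pm end Budget Briefing → 1
6:30pm end Roadmap Workshop → 0
Peak is 3, at 4:45pm (Budget Briefing, Roadmap Workshop, Strategy Briefing).

3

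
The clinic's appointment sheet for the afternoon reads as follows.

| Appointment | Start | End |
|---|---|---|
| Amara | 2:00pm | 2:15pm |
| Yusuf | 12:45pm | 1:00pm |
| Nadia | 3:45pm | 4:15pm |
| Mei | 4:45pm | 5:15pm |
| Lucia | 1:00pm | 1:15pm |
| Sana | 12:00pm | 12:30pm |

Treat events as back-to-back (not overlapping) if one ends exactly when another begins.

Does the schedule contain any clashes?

Check each pair: they overlap iff neither finishes before the other starts.
Sorted by start: Sana, Yusuf, Lucia, Amara, Nadia, Mei.
Yusuf starts after Sana ends, so nothing later overlaps Sana either.
Lucia starts exactly when Yusuf ends (back-to-back, no overlap), so nothing later overlaps Yusuf either.
Amara starts after Lucia ends, so nothing later overlaps Lucia either.
Nadia starts after Amara ends, so nothing later overlaps Amara either.
Mei starts after Nadia ends.
Every pair is clear; the schedule has no overlaps.

No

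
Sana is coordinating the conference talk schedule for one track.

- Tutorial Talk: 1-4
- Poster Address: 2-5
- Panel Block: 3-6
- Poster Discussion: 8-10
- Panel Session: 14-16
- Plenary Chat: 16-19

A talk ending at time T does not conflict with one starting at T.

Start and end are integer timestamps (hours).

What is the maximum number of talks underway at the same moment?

3

Sweep the timeline, counting +1 at each start and −1 at each end (ends before starts at a tie):
1 start Tutorial Talk → 1
2 start Poster Address → 2
3 start Panel Block → 3
4 end Tutorial Talk → 2
5 end Poster Address → 1
6 end Panel Block → 0
8 start Poster Discussion → 1
10 end Poster Discussion → 0
14 start Panel Session → 1
16 end Panel Session → 0
16 start Plenary Chat → 1
19 end Plenary Chat → 0
Peak is 3, at 3 (Panel Block, Poster Address, Tutorial Talk).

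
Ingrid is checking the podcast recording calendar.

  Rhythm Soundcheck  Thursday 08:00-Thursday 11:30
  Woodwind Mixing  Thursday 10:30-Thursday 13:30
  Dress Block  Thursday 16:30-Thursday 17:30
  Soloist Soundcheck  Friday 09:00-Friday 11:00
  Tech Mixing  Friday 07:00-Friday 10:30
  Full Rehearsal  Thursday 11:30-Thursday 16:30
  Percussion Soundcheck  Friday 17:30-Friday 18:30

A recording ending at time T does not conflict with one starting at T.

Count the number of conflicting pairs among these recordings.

Two intervals overlap when each starts before the other ends.
Sorted by start: Rhythm Soundcheck, Woodwind Mixing, Full Rehearsal, Dress Block, Tech Mixing, Soloist Soundcheck, Percussion Soundcheck.
Woodwind Mixing starts before Rhythm Soundcheck ends → Rhythm Soundcheck and Woodwind Mixing overlap.
Full Rehearsal starts exactly when Rhythm Soundcheck ends (back-to-back, no overlap); Rhythm Soundcheck is clear from here.
Full Rehearsal starts before Woodwind Mixing ends → Woodwind Mixing and Full Rehearsal overlap.
Dress Block starts after Woodwind Mixing ends; Woodwind Mixing is clear from here.
Dress Block starts exactly when Full Rehearsal ends (back-to-back, no overlap); Full Rehearsal is clear from here.
Tech Mixing starts after Dress Block ends; Dress Block is clear from here.
Soloist Soundcheck starts before Tech Mixing ends → Tech Mixing and Soloist Soundcheck overlap.
Percussion Soundcheck starts after Tech Mixing ends.
Percussion Soundcheck starts after Soloist Soundcheck ends.
Overlapping pairs: Full Rehearsal & Woodwind Mixing, Rhythm Soundcheck & Woodwind Mixing, Soloist Soundcheck & Tech Mixing — 3 in total.

3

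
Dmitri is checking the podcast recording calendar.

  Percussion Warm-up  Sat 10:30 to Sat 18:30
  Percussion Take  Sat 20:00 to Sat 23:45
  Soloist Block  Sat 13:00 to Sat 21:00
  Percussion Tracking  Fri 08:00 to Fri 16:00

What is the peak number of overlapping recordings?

Walk through starts and ends in time order (an end at T is processed before a start at T):
Fri 08:00 start Percussion Tracking → 1
Fri 16:00 end Percussion Tracking → 0
Sat 10:30 start Percussion Warm-up → 1
Sat 13:00 start Soloist Block → 2
Sat 18:30 end Percussion Warm-up → 1
Sat 20:00 start Percussion Take → 2
Sat 21:00 end Soloist Block → 1
Sat 23:45 end Percussion Take → 0
Peak is 2, at Sat 13:00 (Percussion Warm-up, Soloist Block).

2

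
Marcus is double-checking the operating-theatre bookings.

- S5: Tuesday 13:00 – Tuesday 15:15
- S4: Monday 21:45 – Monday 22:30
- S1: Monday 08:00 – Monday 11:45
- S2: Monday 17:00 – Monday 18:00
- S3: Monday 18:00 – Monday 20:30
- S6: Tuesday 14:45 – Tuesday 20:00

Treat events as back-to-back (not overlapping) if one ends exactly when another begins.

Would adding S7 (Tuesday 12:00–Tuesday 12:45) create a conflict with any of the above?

S1: ends Monday 11:45 at or before S7 starts Tuesday 12:00 → clear.
S2: ends Monday 18:00 at or before S7 starts Tuesday 12:00 → clear.
S3: ends Monday 20:30 at or before S7 starts Tuesday 12:00 → clear.
S4: ends Monday 22:30 at or before S7 starts Tuesday 12:00 → clear.
S5: starts Tuesday 13:00 at or after S7 ends Tuesday 12:45 → clear.
S6: starts Tuesday 14:45 at or after S7 ends Tuesday 12:45 → clear.

No — it doesn't clash with anything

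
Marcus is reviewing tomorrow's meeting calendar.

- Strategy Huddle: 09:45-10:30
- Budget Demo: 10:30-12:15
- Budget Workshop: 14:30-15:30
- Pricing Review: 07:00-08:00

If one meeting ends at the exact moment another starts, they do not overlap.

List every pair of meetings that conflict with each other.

Sorted by start: Pricing Review, Strategy Huddle, Budget Demo, Budget Workshop.
Strategy Huddle starts after Pricing Review ends, so Pricing Review has no further overlaps.
Budget Demo starts exactly when Strategy Huddle ends (back-to-back, no overlap), so Strategy Huddle has no further overlaps.
Budget Workshop starts after Budget Demo ends.

no overlapping pairs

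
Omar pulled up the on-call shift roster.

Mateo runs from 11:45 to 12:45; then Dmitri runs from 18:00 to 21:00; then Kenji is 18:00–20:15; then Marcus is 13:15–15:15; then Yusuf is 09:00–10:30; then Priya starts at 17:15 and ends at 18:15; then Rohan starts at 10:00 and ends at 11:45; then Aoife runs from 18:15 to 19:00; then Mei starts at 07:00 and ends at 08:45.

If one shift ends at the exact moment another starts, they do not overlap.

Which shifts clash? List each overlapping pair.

Aoife & Dmitri, Aoife & Kenji, Dmitri & Kenji, Dmitri & Priya, Kenji & Priya, Rohan & Yusuf

Sorted by start: Mei, Yusuf, Rohan, Mateo, Marcus, Priya, Kenji, Dmitri, Aoife.
Yusuf starts after Mei ends; Mei is clear from here.
Rohan starts before Yusuf ends → Yusuf and Rohan overlap.
Mateo starts after Yusuf ends; Yusuf is clear from here.
Mateo starts exactly when Rohan ends (back-to-back, no overlap); Rohan is clear from here.
Marcus starts after Mateo ends; Mateo is clear from here.
Priya starts after Marcus ends; Marcus is clear from here.
Kenji starts before Priya ends → Priya and Kenji overlap.
Dmitri starts before Priya ends → Priya and Dmitri overlap.
Aoife starts exactly when Priya ends (back-to-back, no overlap).
Dmitri starts before Kenji ends → Kenji and Dmitri overlap.
Aoife starts before Kenji ends → Kenji and Aoife overlap.
Aoife starts before Dmitri ends → Dmitri and Aoife overlap.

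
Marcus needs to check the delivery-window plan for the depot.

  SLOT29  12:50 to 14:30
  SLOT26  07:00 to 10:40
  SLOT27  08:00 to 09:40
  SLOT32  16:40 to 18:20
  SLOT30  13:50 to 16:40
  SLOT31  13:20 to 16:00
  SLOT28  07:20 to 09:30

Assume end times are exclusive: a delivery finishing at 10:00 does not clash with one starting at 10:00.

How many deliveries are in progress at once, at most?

Walk through starts and ends in time order (an end at T is processed before a start at T):
07:00 start SLOT26 → 1
07:20 start SLOT28 → 2
08:00 start SLOT27 → 3
09:30 end SLOT28 → 2
09:40 end SLOT27 → 1
10:40 end SLOT26 → 0
12:50 start SLOT29 → 1
13:20 start SLOT31 → 2
13:50 start SLOT30 → 3
14:30 end SLOT29 → 2
16:00 end SLOT31 → 1
16:40 end SLOT30 → 0
16:40 start SLOT32 → 1
18:20 end SLOT32 → 0
Peak is 3, at 08:00 (SLOT26, SLOT27, SLOT28).

3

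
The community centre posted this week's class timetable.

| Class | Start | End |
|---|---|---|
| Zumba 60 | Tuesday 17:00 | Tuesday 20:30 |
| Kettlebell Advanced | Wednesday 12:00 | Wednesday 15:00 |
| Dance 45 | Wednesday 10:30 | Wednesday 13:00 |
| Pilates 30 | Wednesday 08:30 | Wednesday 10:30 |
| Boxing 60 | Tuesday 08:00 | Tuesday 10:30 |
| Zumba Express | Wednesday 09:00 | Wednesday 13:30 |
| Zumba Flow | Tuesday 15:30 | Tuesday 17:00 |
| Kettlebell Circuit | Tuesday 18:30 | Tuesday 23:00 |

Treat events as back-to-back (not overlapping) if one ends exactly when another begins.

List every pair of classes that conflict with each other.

Dance 45 & Kettlebell Advanced, Dance 45 & Zumba Express, Kettlebell Advanced & Zumba Express, Kettlebell Circuit & Zumba 60, Pilates 30 & Zumba Express

Sorted by start: Boxing 60, Zumba Flow, Zumba 60, Kettlebell Circuit, Pilates 30, Zumba Express, Dance 45, Kettlebell Advanced.
Zumba Flow starts after Boxing 60 ends — done with Boxing 60.
Zumba 60 starts exactly when Zumba Flow ends (back-to-back, no overlap) — done with Zumba Flow.
Kettlebell Circuit starts before Zumba 60 ends → Zumba 60 and Kettlebell Circuit overlap.
Pilates 30 starts after Zumba 60 ends — done with Zumba 60.
Pilates 30 starts after Kettlebell Circuit ends — done with Kettlebell Circuit.
Zumba Express starts before Pilates 30 ends → Pilates 30 and Zumba Express overlap.
Dance 45 starts exactly when Pilates 30 ends (back-to-back, no overlap) — done with Pilates 30.
Dance 45 starts before Zumba Express ends → Zumba Express and Dance 45 overlap.
Kettlebell Advanced starts before Zumba Express ends → Zumba Express and Kettlebell Advanced overlap.
Kettlebell Advanced starts before Dance 45 ends → Dance 45 and Kettlebell Advanced overlap.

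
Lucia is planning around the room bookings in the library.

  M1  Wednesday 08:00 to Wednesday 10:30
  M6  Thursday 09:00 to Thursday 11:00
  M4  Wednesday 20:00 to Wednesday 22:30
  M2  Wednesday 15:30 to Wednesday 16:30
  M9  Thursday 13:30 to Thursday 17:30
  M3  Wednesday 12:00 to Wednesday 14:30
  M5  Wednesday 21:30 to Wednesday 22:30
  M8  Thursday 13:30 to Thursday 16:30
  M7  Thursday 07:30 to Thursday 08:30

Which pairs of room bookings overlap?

Sorted by start: M1, M3, M2, M4, M5, M7, M6, M8, M9.
M3 starts after M1 ends, so nothing later overlaps M1 either.
M2 starts after M3 ends, so nothing later overlaps M3 either.
M4 starts after M2 ends, so nothing later overlaps M2 either.
M5 starts before M4 ends → M4 and M5 overlap.
M7 starts after M4 ends, so nothing later overlaps M4 either.
M7 starts after M5 ends, so nothing later overlaps M5 either.
M6 starts after M7 ends, so nothing later overlaps M7 either.
M8 starts after M6 ends, so nothing later overlaps M6 either.
M9 starts before M8 ends → M8 and M9 overlap.

M4 & M5, M8 & M9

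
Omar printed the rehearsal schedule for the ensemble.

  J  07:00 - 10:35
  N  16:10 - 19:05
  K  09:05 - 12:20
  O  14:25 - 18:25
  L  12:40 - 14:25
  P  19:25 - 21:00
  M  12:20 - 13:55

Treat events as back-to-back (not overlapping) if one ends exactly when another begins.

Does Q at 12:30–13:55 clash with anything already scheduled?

J: ends 10:35 at or before Q starts 12:30 → clear.
K: ends 12:20 at or before Q starts 12:30 → clear.
M: starts 12:20 before Q ends 13:55, and ends 13:55 after Q starts 12:30 → overlap.
L: starts 12:40 before Q ends 13:55, and ends 14:25 after Q starts 12:30 → overlap.
O: starts 14:25 at or after Q ends 13:55 → clear.
N: starts 16:10 at or after Q ends 13:55 → clear.
P: starts 19:25 at or after Q ends 13:55 → clear.
Q overlaps L, M.

Yes — it overlaps L, M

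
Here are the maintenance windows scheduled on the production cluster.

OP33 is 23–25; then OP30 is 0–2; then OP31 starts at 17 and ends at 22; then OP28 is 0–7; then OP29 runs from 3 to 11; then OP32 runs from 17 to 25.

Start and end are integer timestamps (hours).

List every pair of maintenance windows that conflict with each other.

OP28 & OP29, OP28 & OP30, OP31 & OP32, OP32 & OP33

Sorted by start: OP28, OP30, OP29, OP31, OP32, OP33.
OP30 starts before OP28 ends → OP28 and OP30 overlap.
OP29 starts before OP28 ends → OP28 and OP29 overlap.
OP31 starts after OP28 ends, so nothing later overlaps OP28 either.
OP29 starts after OP30 ends, so nothing later overlaps OP30 either.
OP31 starts after OP29 ends, so nothing later overlaps OP29 either.
OP32 starts before OP31 ends → OP31 and OP32 overlap.
OP33 starts after OP31 ends.
OP33 starts before OP32 ends → OP32 and OP33 overlap.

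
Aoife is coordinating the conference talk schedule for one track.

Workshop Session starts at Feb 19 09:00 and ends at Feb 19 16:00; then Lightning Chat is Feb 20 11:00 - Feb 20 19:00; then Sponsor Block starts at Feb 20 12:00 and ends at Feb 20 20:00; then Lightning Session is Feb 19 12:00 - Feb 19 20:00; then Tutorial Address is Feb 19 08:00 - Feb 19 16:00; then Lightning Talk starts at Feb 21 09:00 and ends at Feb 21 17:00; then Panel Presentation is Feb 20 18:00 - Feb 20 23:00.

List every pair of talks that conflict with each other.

Sorted by start: Tutorial Address, Workshop Session, Lightning Session, Lightning Chat, Sponsor Block, Panel Presentation, Lightning Talk.
Workshop Session starts before Tutorial Address ends → Tutorial Address and Workshop Session overlap.
Lightning Session starts before Tutorial Address ends → Tutorial Address and Lightning Session overlap.
Lightning Chat starts after Tutorial Address ends; Tutorial Address is clear from here.
Lightning Session starts before Workshop Session ends → Workshop Session and Lightning Session overlap.
Lightning Chat starts after Workshop Session ends; Workshop Session is clear from here.
Lightning Chat starts after Lightning Session ends; Lightning Session is clear from here.
Sponsor Block starts before Lightning Chat ends → Lightning Chat and Sponsor Block overlap.
Panel Presentation starts before Lightning Chat ends → Lightning Chat and Panel Presentation overlap.
Lightning Talk starts after Lightning Chat ends.
Panel Presentation starts before Sponsor Block ends → Sponsor Block and Panel Presentation overlap.
Lightning Talk starts after Sponsor Block ends.
Lightning Talk starts after Panel Presentation ends.

Lightning Chat & Panel Presentation, Lightning Chat & Sponsor Block, Lightning Session & Tutorial Address, Lightning Session & Workshop Session, Panel Presentation & Sponsor Block, Tutorial Address & Workshop Session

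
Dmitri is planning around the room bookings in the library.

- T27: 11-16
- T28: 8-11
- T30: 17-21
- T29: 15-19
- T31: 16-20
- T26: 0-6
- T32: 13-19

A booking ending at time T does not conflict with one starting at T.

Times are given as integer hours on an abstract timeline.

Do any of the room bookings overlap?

Yes

Sorted by start: T26, T28, T27, T32, T29, T31, T30.
T28 starts after T26 ends, so T26 has no further overlaps.
T27 starts exactly when T28 ends (back-to-back, no overlap), so T28 has no further overlaps.
T32 starts before T27 ends → T27 and T32 overlap.
That's a conflict, so the schedule is not conflict-free.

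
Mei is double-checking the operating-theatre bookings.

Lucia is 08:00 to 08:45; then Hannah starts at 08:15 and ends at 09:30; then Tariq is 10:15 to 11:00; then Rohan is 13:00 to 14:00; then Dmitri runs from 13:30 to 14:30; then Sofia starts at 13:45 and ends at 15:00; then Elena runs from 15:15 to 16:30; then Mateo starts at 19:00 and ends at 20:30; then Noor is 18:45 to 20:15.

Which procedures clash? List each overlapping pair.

Sorted by start: Lucia, Hannah, Tariq, Rohan, Dmitri, Sofia, Elena, Noor, Mateo.
Hannah starts before Lucia ends → Lucia and Hannah overlap.
Tariq starts after Lucia ends — done with Lucia.
Tariq starts after Hannah ends — done with Hannah.
Rohan starts after Tariq ends — done with Tariq.
Dmitri starts before Rohan ends → Rohan and Dmitri overlap.
Sofia starts before Rohan ends → Rohan and Sofia overlap.
Elena starts after Rohan ends — done with Rohan.
Sofia starts before Dmitri ends → Dmitri and Sofia overlap.
Elena starts after Dmitri ends — done with Dmitri.
Elena starts after Sofia ends — done with Sofia.
Noor starts after Elena ends — done with Elena.
Mateo starts before Noor ends → Noor and Mateo overlap.

Dmitri & Rohan, Dmitri & Sofia, Hannah & Lucia, Mateo & Noor, Rohan & Sofia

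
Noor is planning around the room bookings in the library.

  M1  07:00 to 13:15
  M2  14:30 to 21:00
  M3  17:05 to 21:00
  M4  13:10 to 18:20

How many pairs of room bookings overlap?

4

Check each pair: they overlap iff neither finishes before the other starts.
Sorted by start: M1, M4, M2, M3.
M4 starts before M1 ends → M1 and M4 overlap.
M2 starts after M1 ends, so nothing later overlaps M1 either.
M2 starts before M4 ends → M4 and M2 overlap.
M3 starts before M4 ends → M4 and M3 overlap.
M3 starts before M2 ends → M2 and M3 overlap.
Overlapping pairs: M1 & M4, M2 & M3, M2 & M4, M3 & M4 — 4 in total.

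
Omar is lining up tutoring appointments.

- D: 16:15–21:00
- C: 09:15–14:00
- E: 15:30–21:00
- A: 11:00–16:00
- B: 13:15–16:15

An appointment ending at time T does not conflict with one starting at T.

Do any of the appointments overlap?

Sorted by start: C, A, B, E, D.
A starts before C ends → C and A overlap.
That's a conflict, so the schedule is not conflict-free.

Yes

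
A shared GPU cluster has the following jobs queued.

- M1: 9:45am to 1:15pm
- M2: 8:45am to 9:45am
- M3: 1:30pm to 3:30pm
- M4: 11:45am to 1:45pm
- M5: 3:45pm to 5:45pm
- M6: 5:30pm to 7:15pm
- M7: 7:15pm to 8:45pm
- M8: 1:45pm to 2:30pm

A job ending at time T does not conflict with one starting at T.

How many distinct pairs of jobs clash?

Sorted by start: M2, M1, M4, M3, M8, M5, M6, M7.
M1 starts exactly when M2 ends (back-to-back, no overlap), so nothing later overlaps M2 either.
M4 starts before M1 ends → M1 and M4 overlap.
M3 starts after M1 ends, so nothing later overlaps M1 either.
M3 starts before M4 ends → M4 and M3 overlap.
M8 starts exactly when M4 ends (back-to-back, no overlap), so nothing later overlaps M4 either.
M8 starts before M3 ends → M3 and M8 overlap.
M5 starts after M3 ends, so nothing later overlaps M3 either.
M5 starts after M8 ends, so nothing later overlaps M8 either.
M6 starts before M5 ends → M5 and M6 overlap.
M7 starts after M5 ends.
M7 starts exactly when M6 ends (back-to-back, no overlap).
Overlapping pairs: M1 & M4, M3 & M4, M3 & M8, M5 & M6 — 4 in total.

4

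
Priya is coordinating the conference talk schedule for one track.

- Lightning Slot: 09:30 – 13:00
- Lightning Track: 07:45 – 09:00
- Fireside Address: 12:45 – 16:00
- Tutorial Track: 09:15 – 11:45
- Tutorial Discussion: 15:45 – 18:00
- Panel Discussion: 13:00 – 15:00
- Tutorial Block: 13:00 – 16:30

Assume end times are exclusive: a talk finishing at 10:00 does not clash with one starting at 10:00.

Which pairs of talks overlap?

Sorted by start: Lightning Track, Tutorial Track, Lightning Slot, Fireside Address, Panel Discussion, Tutorial Block, Tutorial Discussion.
Tutorial Track starts after Lightning Track ends; Lightning Track is clear from here.
Lightning Slot starts before Tutorial Track ends → Tutorial Track and Lightning Slot overlap.
Fireside Address starts after Tutorial Track ends; Tutorial Track is clear from here.
Fireside Address starts before Lightning Slot ends → Lightning Slot and Fireside Address overlap.
Panel Discussion starts exactly when Lightning Slot ends (back-to-back, no overlap); Lightning Slot is clear from here.
Panel Discussion starts before Fireside Address ends → Fireside Address and Panel Discussion overlap.
Tutorial Block starts before Fireside Address ends → Fireside Address and Tutorial Block overlap.
Tutorial Discussion starts before Fireside Address ends → Fireside Address and Tutorial Discussion overlap.
Tutorial Block starts before Panel Discussion ends → Panel Discussion and Tutorial Block overlap.
Tutorial Discussion starts after Panel Discussion ends.
Tutorial Discussion starts before Tutorial Block ends → Tutorial Block and Tutorial Discussion overlap.

Fireside Address & Lightning Slot, Fireside Address & Panel Discussion, Fireside Address & Tutorial Block, Fireside Address & Tutorial Discussion, Lightning Slot & Tutorial Track, Panel Discussion & Tutorial Block, Tutorial Block & Tutorial Discussion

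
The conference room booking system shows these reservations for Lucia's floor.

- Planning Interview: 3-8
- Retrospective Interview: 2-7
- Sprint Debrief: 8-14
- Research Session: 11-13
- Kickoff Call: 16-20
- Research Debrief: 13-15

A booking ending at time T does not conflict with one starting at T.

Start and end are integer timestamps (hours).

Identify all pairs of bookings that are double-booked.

Planning Interview & Retrospective Interview, Research Debrief & Sprint Debrief, Research Session & Sprint Debrief

Sorted by start: Retrospective Interview, Planning Interview, Sprint Debrief, Research Session, Research Debrief, Kickoff Call.
Planning Interview starts before Retrospective Interview ends → Retrospective Interview and Planning Interview overlap.
Sprint Debrief starts after Retrospective Interview ends, so nothing later overlaps Retrospective Interview either.
Sprint Debrief starts exactly when Planning Interview ends (back-to-back, no overlap), so nothing later overlaps Planning Interview either.
Research Session starts before Sprint Debrief ends → Sprint Debrief and Research Session overlap.
Research Debrief starts before Sprint Debrief ends → Sprint Debrief and Research Debrief overlap.
Kickoff Call starts after Sprint Debrief ends.
Research Debrief starts exactly when Research Session ends (back-to-back, no overlap), so nothing later overlaps Research Session either.
Kickoff Call starts after Research Debrief ends.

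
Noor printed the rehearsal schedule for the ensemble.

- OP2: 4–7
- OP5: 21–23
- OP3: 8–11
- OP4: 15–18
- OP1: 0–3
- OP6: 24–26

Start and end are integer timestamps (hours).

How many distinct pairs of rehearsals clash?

0

Sorted by start: OP1, OP2, OP3, OP4, OP5, OP6.
OP2 starts after OP1 ends — done with OP1.
OP3 starts after OP2 ends — done with OP2.
OP4 starts after OP3 ends — done with OP3.
OP5 starts after OP4 ends — done with OP4.
OP6 starts after OP5 ends.
No pair overlaps.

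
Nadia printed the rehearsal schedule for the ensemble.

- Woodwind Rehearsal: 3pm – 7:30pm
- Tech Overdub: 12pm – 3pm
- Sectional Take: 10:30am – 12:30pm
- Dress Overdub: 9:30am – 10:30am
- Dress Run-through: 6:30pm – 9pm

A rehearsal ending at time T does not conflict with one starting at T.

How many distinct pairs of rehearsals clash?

Sorted by start: Dress Overdub, Sectional Take, Tech Overdub, Woodwind Rehearsal, Dress Run-through.
Sectional Take starts exactly when Dress Overdub ends (back-to-back, no overlap), so nothing later overlaps Dress Overdub either.
Tech Overdub starts before Sectional Take ends → Sectional Take and Tech Overdub overlap.
Woodwind Rehearsal starts after Sectional Take ends, so nothing later overlaps Sectional Take either.
Woodwind Rehearsal starts exactly when Tech Overdub ends (back-to-back, no overlap), so nothing later overlaps Tech Overdub either.
Dress Run-through starts before Woodwind Rehearsal ends → Woodwind Rehearsal and Dress Run-through overlap.
Overlapping pairs: Dress Run-through & Woodwind Rehearsal, Sectional Take & Tech Overdub — 2 in total.

2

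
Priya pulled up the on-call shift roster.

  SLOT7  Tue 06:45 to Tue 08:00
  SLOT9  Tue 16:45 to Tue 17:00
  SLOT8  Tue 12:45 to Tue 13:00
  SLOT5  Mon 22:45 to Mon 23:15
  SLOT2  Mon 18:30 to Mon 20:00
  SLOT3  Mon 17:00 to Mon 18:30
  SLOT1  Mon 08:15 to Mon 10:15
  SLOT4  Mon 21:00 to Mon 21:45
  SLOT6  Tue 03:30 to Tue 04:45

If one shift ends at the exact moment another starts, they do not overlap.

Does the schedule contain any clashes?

Sorted by start: SLOT1, SLOT3, SLOT2, SLOT4, SLOT5, SLOT6, SLOT7, SLOT8, SLOT9.
SLOT3 starts after SLOT1 ends; SLOT1 is clear from here.
SLOT2 starts exactly when SLOT3 ends (back-to-back, no overlap); SLOT3 is clear from here.
SLOT4 starts after SLOT2 ends; SLOT2 is clear from here.
SLOT5 starts after SLOT4 ends; SLOT4 is clear from here.
SLOT6 starts after SLOT5 ends; SLOT5 is clear from here.
SLOT7 starts after SLOT6 ends; SLOT6 is clear from here.
SLOT8 starts after SLOT7 ends; SLOT7 is clear from here.
SLOT9 starts after SLOT8 ends.
Every pair is clear; the schedule has no overlaps.

No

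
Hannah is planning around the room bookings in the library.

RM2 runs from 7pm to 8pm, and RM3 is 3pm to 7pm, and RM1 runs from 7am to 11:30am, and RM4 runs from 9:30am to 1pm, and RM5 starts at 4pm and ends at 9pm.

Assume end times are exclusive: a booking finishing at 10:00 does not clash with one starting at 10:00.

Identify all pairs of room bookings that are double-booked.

Sorted by start: RM1, RM4, RM3, RM5, RM2.
RM4 starts before RM1 ends → RM1 and RM4 overlap.
RM3 starts after RM1 ends, so nothing later overlaps RM1 either.
RM3 starts after RM4 ends, so nothing later overlaps RM4 either.
RM5 starts before RM3 ends → RM3 and RM5 overlap.
RM2 starts exactly when RM3 ends (back-to-back, no overlap).
RM2 starts before RM5 ends → RM5 and RM2 overlap.

RM1 & RM4, RM2 & RM5, RM3 & RM5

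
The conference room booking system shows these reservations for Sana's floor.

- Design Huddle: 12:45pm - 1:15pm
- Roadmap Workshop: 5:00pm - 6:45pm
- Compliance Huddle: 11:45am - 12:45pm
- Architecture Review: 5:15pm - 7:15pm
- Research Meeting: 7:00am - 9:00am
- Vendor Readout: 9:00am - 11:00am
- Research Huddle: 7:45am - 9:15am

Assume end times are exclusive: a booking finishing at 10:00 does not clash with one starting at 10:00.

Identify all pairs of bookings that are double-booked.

Architecture Review & Roadmap Workshop, Research Huddle & Research Meeting, Research Huddle & Vendor Readout

Sorted by start: Research Meeting, Research Huddle, Vendor Readout, Compliance Huddle, Design Huddle, Roadmap Workshop, Architecture Review.
Research Huddle starts before Research Meeting ends → Research Meeting and Research Huddle overlap.
Vendor Readout starts exactly when Research Meeting ends (back-to-back, no overlap), so Research Meeting has no further overlaps.
Vendor Readout starts before Research Huddle ends → Research Huddle and Vendor Readout overlap.
Compliance Huddle starts after Research Huddle ends, so Research Huddle has no further overlaps.
Compliance Huddle starts after Vendor Readout ends, so Vendor Readout has no further overlaps.
Design Huddle starts exactly when Compliance Huddle ends (back-to-back, no overlap), so Compliance Huddle has no further overlaps.
Roadmap Workshop starts after Design Huddle ends, so Design Huddle has no further overlaps.
Architecture Review starts before Roadmap Workshop ends → Roadmap Workshop and Architecture Review overlap.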